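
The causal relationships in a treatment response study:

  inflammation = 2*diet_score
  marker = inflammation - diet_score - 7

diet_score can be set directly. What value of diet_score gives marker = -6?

Substituting into the marker equation gives marker = diet_score - 7.
Solve diet_score - 7 = -6: diet_score = (-6 + 7) / 1 = 1.

diet_score = 1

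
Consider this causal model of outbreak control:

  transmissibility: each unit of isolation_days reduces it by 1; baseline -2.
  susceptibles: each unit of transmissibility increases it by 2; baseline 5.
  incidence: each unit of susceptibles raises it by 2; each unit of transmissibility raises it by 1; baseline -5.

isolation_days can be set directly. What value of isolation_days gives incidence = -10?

isolation_days = 1

Substituting into the susceptibles equation gives susceptibles = -2*isolation_days + 1.
This gives incidence = -5*isolation_days - 5.
Solve -5*isolation_days - 5 = -10: isolation_days = (-10 + 5) / -5 = 1.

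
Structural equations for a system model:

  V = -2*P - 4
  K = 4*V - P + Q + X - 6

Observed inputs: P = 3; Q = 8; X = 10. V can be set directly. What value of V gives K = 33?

V = 6

Intervening on V fixes its value directly, overriding its dependence on P.
Substituting into the K equation gives K = 4*V + 9.
Solve 4*V + 9 = 33: V = (33 - 9) / 4 = 6.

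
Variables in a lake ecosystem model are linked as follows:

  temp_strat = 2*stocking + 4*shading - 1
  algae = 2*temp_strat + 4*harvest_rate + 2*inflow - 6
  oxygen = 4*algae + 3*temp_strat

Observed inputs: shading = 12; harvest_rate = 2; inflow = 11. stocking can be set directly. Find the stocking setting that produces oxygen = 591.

stocking = -1

Substituting into the temp_strat equation gives temp_strat = 2*stocking + 47.
Substituting into the algae equation gives algae = 4*stocking + 118.
This gives oxygen = 22*stocking + 613.
Solve 22*stocking + 613 = 591: stocking = (591 - 613) / 22 = -1.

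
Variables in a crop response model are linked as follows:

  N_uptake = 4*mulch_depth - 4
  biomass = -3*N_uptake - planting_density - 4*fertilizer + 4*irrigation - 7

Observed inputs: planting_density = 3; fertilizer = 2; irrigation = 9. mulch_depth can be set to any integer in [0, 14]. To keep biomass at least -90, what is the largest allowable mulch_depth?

Substituting into the biomass equation gives biomass = -12*mulch_depth + 30.
Require -12*mulch_depth + 30 ≥ -90, so mulch_depth ≤ 10.
The largest integer in [0, 14] satisfying this is 10.

mulch_depth = 10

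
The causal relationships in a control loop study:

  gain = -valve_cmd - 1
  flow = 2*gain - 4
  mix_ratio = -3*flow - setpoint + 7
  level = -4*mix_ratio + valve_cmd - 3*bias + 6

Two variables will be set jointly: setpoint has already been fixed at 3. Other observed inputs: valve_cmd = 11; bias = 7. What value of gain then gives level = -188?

With setpoint held at 3:
Intervening on gain fixes its value directly, overriding its dependence on valve_cmd.
Substituting into the mix_ratio equation gives mix_ratio = -6*gain + 16.
level becomes 24*gain - 68.
Solve 24*gain - 68 = -188: gain = (-188 + 68) / 24 = -5.

gain = -5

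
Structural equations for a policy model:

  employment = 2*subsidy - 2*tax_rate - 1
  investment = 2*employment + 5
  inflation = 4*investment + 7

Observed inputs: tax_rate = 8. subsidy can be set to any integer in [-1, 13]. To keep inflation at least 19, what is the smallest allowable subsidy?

subsidy = 8

Substituting into the employment equation gives employment = 2*subsidy - 17.
So investment = 4*subsidy - 29.
So inflation = 16*subsidy - 109.
Require 16*subsidy - 109 ≥ 19, so subsidy ≥ 8.
The smallest integer in [-1, 13] satisfying this is 8.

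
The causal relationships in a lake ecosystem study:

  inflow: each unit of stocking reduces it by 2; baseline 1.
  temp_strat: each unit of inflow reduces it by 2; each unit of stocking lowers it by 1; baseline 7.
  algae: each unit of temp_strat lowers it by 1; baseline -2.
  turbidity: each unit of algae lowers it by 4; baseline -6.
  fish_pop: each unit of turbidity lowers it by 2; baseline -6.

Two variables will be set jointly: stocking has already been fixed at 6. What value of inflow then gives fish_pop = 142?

With stocking held at 6:
Intervening on inflow fixes its value directly, overriding its dependence on stocking.
Substituting into the temp_strat equation gives temp_strat = -2*inflow + 1.
Substituting into the algae equation gives algae = 2*inflow - 3.
Substituting into the turbidity equation gives turbidity = -8*inflow + 6.
This gives fish_pop = 16*inflow - 18.
Solve 16*inflow - 18 = 142: inflow = (142 + 18) / 16 = 10.

inflow = 10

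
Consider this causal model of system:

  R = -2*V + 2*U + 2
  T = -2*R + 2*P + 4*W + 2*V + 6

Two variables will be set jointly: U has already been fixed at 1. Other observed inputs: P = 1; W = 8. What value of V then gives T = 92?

With U held at 1:
Substituting into the R equation gives R = -2*V + 4.
Substituting into the T equation gives T = 6*V + 32.
Solve 6*V + 32 = 92: V = (92 - 32) / 6 = 10.

V = 10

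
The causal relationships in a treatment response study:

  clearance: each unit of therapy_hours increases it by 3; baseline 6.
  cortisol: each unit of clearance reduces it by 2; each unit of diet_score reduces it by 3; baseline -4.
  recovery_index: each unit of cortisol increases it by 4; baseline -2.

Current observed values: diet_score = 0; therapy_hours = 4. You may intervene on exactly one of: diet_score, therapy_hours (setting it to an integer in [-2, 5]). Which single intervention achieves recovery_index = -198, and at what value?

set diet_score = 3

Intervening on diet_score: with other inputs at their observed values, recovery_index = -12*diet_score - 162. Solving for -198 gives diet_score = 3, within [-2, 5].
Intervening on therapy_hours: recovery_index = -24*therapy_hours - 66. Reaching -198 requires therapy_hours = 11/2, not an integer.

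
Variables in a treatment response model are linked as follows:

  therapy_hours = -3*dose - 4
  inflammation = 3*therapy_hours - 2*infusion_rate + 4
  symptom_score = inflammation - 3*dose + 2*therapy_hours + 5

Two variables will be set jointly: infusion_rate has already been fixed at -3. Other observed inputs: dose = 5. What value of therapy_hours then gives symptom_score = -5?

therapy_hours = -1

With infusion_rate held at -3:
Intervening on therapy_hours fixes its value directly, overriding its dependence on dose.
Substituting into the inflammation equation gives inflammation = 3*therapy_hours + 10.
Substituting into the symptom_score equation gives symptom_score = 5*therapy_hours.
Solve 5*therapy_hours = -5: therapy_hours = -5 / 5 = -1.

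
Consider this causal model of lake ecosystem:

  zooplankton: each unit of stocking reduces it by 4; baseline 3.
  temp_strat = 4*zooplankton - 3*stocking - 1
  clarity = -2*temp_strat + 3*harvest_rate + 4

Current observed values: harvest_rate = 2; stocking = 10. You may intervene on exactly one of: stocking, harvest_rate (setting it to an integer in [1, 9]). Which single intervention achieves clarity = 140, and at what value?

set stocking = 4

Intervening on stocking: with other inputs at their observed values, clarity = 38*stocking - 12. Solving for 140 gives stocking = 4, within [1, 9].
Intervening on harvest_rate: clarity = 3*harvest_rate + 362. Reaching 140 requires harvest_rate = -74, outside [1, 9].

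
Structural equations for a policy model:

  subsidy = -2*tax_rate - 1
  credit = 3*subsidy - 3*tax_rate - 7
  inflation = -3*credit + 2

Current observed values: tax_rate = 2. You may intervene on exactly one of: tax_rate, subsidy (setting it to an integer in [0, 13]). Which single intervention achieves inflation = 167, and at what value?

Intervening on tax_rate: with other inputs at their observed values, inflation = 27*tax_rate + 32. Solving for 167 gives tax_rate = 5, within [0, 13].
Intervening on subsidy: inflation = -9*subsidy + 41. Reaching 167 requires subsidy = -14, outside [0, 13].

set tax_rate = 5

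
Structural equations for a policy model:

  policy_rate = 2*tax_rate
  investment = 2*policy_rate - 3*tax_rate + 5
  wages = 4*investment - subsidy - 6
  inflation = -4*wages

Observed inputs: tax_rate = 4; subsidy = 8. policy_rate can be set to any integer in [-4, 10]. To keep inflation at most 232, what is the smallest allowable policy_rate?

policy_rate = -2

Intervening on policy_rate fixes its value directly, overriding its dependence on tax_rate.
Substituting into the investment equation gives investment = 2*policy_rate - 7.
Substituting into the wages equation gives wages = 8*policy_rate - 42.
Substituting into the inflation equation gives inflation = -32*policy_rate + 168.
Require -32*policy_rate + 168 ≤ 232, so policy_rate ≥ -2.
The smallest integer in [-4, 10] satisfying this is -2.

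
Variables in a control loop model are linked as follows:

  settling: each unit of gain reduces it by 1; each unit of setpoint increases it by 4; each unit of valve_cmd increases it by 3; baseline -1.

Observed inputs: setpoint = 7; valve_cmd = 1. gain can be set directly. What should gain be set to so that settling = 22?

Substituting into the settling equation gives settling = -gain + 30.
Solve -gain + 30 = 22: gain = (22 - 30) / -1 = 8.

gain = 8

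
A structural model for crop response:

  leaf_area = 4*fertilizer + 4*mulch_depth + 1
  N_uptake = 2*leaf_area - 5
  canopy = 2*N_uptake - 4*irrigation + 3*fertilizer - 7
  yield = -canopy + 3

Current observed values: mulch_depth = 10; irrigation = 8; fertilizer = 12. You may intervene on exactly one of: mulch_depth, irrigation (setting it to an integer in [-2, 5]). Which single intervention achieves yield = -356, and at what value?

Intervening on mulch_depth: yield = -16*mulch_depth - 180. Reaching -356 requires mulch_depth = 11, outside [-2, 5].
Intervening on irrigation: with other inputs at their observed values, yield = 4*irrigation - 372. Solving for -356 gives irrigation = 4, within [-2, 5].

set irrigation = 4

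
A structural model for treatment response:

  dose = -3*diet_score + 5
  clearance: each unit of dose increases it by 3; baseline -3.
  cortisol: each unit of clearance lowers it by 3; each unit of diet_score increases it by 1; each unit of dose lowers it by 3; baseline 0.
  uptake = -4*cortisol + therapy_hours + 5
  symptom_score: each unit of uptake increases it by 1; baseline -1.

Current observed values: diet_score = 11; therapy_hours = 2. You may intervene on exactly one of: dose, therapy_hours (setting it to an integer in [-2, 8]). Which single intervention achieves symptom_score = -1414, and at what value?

set therapy_hours = 6

Intervening on dose: symptom_score = 48*dose - 74. Reaching -1414 requires dose = -335/12, not an integer.
Intervening on therapy_hours: with other inputs at their observed values, symptom_score = therapy_hours - 1420. Solving for -1414 gives therapy_hours = 6, within [-2, 8].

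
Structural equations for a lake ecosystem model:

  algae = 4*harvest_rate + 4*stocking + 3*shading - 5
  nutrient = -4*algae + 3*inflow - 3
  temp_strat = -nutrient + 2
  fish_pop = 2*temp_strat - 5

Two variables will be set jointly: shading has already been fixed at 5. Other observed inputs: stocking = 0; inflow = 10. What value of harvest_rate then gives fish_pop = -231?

harvest_rate = -8

With shading held at 5:
Substituting into the algae equation gives algae = 4*harvest_rate + 10.
Substituting into the nutrient equation gives nutrient = -16*harvest_rate - 13.
So temp_strat = 16*harvest_rate + 15.
Substituting into the fish_pop equation gives fish_pop = 32*harvest_rate + 25.
Solve 32*harvest_rate + 25 = -231: harvest_rate = (-231 - 25) / 32 = -8.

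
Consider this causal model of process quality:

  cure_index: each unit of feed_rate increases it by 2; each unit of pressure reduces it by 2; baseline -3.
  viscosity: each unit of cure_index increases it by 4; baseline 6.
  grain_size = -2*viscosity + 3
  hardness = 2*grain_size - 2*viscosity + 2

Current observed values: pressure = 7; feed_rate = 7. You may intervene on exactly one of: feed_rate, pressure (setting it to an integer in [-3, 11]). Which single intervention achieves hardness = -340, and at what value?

Intervening on feed_rate: hardness = -48*feed_rate + 380. Reaching -340 requires feed_rate = 15, outside [-3, 11].
Intervening on pressure: with other inputs at their observed values, hardness = 48*pressure - 292. Solving for -340 gives pressure = -1, within [-3, 11].

set pressure = -1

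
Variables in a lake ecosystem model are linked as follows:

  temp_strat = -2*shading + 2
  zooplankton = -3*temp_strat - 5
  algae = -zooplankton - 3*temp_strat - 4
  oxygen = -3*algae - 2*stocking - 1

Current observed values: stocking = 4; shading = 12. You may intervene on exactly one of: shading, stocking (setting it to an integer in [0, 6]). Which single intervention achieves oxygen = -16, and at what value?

set stocking = 6

Intervening on shading: the paths from shading to oxygen cancel (net effect zero), leaving oxygen = -12; -16 is unreachable this way.
Intervening on stocking: with other inputs at their observed values, oxygen = -2*stocking - 4. Solving for -16 gives stocking = 6, within [0, 6].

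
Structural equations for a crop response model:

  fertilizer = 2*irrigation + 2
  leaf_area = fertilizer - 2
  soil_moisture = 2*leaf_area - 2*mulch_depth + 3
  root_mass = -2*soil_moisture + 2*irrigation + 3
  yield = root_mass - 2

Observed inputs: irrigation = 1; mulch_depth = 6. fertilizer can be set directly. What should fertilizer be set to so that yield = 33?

fertilizer = -1

Intervening on fertilizer fixes its value directly, overriding its dependence on irrigation.
Substituting into the soil_moisture equation gives soil_moisture = 2*fertilizer - 13.
root_mass becomes -4*fertilizer + 31.
Substituting into the yield equation gives yield = -4*fertilizer + 29.
Solve -4*fertilizer + 29 = 33: fertilizer = (33 - 29) / -4 = -1.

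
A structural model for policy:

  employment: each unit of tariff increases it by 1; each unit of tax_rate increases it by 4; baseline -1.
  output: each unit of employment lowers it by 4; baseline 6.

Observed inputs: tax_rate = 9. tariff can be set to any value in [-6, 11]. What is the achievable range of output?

-178 to -110

Substituting into the employment equation gives employment = tariff + 35.
output becomes -4*tariff - 134.
Linear in tariff, so extremes are at the endpoints: tariff = -6 gives output = -110; tariff = 11 gives output = -178.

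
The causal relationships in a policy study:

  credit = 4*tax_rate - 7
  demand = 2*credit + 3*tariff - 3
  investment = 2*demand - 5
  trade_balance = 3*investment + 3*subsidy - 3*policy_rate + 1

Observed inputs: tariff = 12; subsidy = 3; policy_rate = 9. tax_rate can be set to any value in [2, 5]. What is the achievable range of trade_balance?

Substituting into the demand equation gives demand = 8*tax_rate + 19.
Substituting into the investment equation gives investment = 16*tax_rate + 33.
Substituting into the trade_balance equation gives trade_balance = 48*tax_rate + 82.
Linear in tax_rate, so extremes are at the endpoints: tax_rate = 2 gives trade_balance = 178; tax_rate = 5 gives trade_balance = 322.

178 to 322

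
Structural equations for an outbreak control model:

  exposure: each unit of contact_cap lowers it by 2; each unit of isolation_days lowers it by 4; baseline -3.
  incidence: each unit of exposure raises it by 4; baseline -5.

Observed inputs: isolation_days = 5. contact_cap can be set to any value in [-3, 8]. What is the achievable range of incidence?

Substituting into the exposure equation gives exposure = -2*contact_cap - 23.
Substituting into the incidence equation gives incidence = -8*contact_cap - 97.
Linear in contact_cap, so extremes are at the endpoints: contact_cap = -3 gives incidence = -73; contact_cap = 8 gives incidence = -161.

-161 to -73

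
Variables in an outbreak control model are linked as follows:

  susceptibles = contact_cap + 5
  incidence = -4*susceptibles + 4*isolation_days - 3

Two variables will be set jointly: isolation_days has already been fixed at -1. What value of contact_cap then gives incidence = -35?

With isolation_days held at -1:
Substituting into the incidence equation gives incidence = -4*contact_cap - 27.
Solve -4*contact_cap - 27 = -35: contact_cap = (-35 + 27) / -4 = 2.

contact_cap = 2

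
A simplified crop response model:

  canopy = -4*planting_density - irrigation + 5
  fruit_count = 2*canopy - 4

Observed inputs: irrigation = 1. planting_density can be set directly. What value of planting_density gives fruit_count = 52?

planting_density = -6

Substituting into the canopy equation gives canopy = -4*planting_density + 4.
Substituting into the fruit_count equation gives fruit_count = -8*planting_density + 4.
Solve -8*planting_density + 4 = 52: planting_density = (52 - 4) / -8 = -6.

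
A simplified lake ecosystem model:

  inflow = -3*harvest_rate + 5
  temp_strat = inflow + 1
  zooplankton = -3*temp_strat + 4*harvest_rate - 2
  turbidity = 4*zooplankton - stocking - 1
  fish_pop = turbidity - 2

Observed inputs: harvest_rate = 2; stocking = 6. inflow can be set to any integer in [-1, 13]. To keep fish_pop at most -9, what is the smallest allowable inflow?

inflow = 1

Intervening on inflow fixes its value directly, overriding its dependence on harvest_rate.
Substituting into the zooplankton equation gives zooplankton = -3*inflow + 3.
So turbidity = -12*inflow + 5.
This gives fish_pop = -12*inflow + 3.
Require -12*inflow + 3 ≤ -9, so inflow ≥ 1.
The smallest integer in [-1, 13] satisfying this is 1.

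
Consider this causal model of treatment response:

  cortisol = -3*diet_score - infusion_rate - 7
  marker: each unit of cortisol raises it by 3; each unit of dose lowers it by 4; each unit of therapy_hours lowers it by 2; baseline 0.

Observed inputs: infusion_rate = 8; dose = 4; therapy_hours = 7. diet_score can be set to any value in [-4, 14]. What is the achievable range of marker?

-201 to -39

Substituting into the cortisol equation gives cortisol = -3*diet_score - 15.
Substituting into the marker equation gives marker = -9*diet_score - 75.
Linear in diet_score, so extremes are at the endpoints: diet_score = -4 gives marker = -39; diet_score = 14 gives marker = -201.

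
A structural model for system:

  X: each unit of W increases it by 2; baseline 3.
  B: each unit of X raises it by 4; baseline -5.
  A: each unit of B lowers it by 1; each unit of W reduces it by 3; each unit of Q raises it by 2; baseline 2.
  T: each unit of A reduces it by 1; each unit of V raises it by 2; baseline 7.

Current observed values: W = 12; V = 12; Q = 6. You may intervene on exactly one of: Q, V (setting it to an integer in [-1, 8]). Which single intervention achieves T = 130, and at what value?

set V = -1

Intervening on Q: T = -2*Q + 168. Reaching 130 requires Q = 19, outside [-1, 8].
Intervening on V: with other inputs at their observed values, T = 2*V + 132. Solving for 130 gives V = -1, within [-1, 8].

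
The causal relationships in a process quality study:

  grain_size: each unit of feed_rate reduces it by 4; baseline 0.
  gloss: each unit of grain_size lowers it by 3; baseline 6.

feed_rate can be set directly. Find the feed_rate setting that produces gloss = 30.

feed_rate = 2

Substituting into the gloss equation gives gloss = 12*feed_rate + 6.
Solve 12*feed_rate + 6 = 30: feed_rate = (30 - 6) / 12 = 2.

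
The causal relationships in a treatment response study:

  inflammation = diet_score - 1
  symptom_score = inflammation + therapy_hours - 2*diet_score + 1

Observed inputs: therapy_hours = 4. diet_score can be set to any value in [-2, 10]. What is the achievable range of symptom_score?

Substituting into the symptom_score equation gives symptom_score = -diet_score + 4.
Linear in diet_score, so extremes are at the endpoints: diet_score = -2 gives symptom_score = 6; diet_score = 10 gives symptom_score = -6.

-6 to 6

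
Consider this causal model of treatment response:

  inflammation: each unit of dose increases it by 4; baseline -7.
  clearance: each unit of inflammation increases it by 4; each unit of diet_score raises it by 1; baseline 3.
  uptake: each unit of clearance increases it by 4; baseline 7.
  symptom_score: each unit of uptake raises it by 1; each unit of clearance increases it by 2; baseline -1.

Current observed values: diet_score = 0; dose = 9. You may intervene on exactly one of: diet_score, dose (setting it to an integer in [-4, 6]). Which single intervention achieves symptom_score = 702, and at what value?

set diet_score = -3

Intervening on diet_score: with other inputs at their observed values, symptom_score = 6*diet_score + 720. Solving for 702 gives diet_score = -3, within [-4, 6].
Intervening on dose: symptom_score = 96*dose - 144. Reaching 702 requires dose = 141/16, not an integer.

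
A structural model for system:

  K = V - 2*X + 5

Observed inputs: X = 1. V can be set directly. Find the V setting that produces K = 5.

Substituting into the K equation gives K = V + 3.
Solve V + 3 = 5: V = (5 - 3) / 1 = 2.

V = 2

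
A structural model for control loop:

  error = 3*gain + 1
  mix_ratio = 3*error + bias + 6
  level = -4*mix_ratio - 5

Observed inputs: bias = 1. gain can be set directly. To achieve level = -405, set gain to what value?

gain = 10

Substituting into the mix_ratio equation gives mix_ratio = 9*gain + 10.
So level = -36*gain - 45.
Solve -36*gain - 45 = -405: gain = (-405 + 45) / -36 = 10.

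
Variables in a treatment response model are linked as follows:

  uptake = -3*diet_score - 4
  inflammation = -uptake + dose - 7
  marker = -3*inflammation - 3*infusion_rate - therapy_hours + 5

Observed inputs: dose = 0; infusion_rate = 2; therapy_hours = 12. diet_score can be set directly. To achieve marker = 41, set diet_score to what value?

Substituting into the inflammation equation gives inflammation = 3*diet_score - 3.
Substituting into the marker equation gives marker = -9*diet_score - 4.
Solve -9*diet_score - 4 = 41: diet_score = (41 + 4) / -9 = -5.

diet_score = -5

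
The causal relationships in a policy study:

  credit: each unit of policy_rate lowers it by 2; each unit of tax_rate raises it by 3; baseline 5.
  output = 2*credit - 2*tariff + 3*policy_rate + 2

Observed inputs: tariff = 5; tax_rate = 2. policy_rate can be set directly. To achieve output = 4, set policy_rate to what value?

policy_rate = 10

Substituting into the credit equation gives credit = -2*policy_rate + 11.
Substituting into the output equation gives output = -policy_rate + 14.
Solve -policy_rate + 14 = 4: policy_rate = (4 - 14) / -1 = 10.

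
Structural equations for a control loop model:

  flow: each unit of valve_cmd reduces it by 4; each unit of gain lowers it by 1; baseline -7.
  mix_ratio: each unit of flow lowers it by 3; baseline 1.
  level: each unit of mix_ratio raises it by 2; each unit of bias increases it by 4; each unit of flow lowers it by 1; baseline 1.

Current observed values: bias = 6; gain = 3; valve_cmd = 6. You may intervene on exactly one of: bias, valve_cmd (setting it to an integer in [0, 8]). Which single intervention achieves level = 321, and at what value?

set valve_cmd = 8

Intervening on bias: level = 4*bias + 241. Reaching 321 requires bias = 20, outside [0, 8].
Intervening on valve_cmd: with other inputs at their observed values, level = 28*valve_cmd + 97. Solving for 321 gives valve_cmd = 8, within [0, 8].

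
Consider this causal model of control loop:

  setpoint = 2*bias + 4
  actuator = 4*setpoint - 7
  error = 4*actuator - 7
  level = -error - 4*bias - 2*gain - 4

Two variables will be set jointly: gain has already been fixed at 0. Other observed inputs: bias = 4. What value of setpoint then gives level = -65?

With gain held at 0:
Intervening on setpoint fixes its value directly, overriding its dependence on bias.
Substituting into the error equation gives error = 16*setpoint - 35.
level becomes -16*setpoint + 15.
Solve -16*setpoint + 15 = -65: setpoint = (-65 - 15) / -16 = 5.

setpoint = 5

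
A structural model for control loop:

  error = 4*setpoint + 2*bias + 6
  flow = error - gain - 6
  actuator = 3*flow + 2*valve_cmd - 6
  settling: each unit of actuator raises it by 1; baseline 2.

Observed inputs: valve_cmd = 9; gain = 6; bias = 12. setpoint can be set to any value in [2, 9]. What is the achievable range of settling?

92 to 176

Substituting into the error equation gives error = 4*setpoint + 30.
So flow = 4*setpoint + 18.
Substituting into the actuator equation gives actuator = 12*setpoint + 66.
Substituting into the settling equation gives settling = 12*setpoint + 68.
Linear in setpoint, so extremes are at the endpoints: setpoint = 2 gives settling = 92; setpoint = 9 gives settling = 176.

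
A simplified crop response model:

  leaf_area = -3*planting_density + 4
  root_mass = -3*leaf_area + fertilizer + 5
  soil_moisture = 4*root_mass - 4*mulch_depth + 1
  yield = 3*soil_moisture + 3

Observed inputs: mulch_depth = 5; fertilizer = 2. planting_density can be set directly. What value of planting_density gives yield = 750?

planting_density = 8

Substituting into the root_mass equation gives root_mass = 9*planting_density - 5.
This gives soil_moisture = 36*planting_density - 39.
yield becomes 108*planting_density - 114.
Solve 108*planting_density - 114 = 750: planting_density = (750 + 114) / 108 = 8.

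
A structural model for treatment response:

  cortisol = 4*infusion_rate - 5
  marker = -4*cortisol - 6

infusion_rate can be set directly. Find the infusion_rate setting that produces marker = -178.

Substituting into the marker equation gives marker = -16*infusion_rate + 14.
Solve -16*infusion_rate + 14 = -178: infusion_rate = (-178 - 14) / -16 = 12.

infusion_rate = 12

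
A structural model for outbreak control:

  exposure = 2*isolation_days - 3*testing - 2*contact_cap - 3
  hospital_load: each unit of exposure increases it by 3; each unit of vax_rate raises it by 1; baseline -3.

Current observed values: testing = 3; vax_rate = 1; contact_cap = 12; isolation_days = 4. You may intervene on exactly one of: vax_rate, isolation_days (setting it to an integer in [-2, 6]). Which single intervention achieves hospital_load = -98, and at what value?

Intervening on vax_rate: hospital_load = vax_rate - 87. Reaching -98 requires vax_rate = -11, outside [-2, 6].
Intervening on isolation_days: with other inputs at their observed values, hospital_load = 6*isolation_days - 110. Solving for -98 gives isolation_days = 2, within [-2, 6].

set isolation_days = 2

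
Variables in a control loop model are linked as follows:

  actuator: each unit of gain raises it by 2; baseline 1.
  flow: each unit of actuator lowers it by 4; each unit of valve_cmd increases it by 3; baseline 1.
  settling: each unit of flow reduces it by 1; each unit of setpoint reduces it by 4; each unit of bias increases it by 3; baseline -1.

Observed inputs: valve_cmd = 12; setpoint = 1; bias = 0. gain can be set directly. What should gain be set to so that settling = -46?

gain = -1

Substituting into the flow equation gives flow = -8*gain + 33.
Substituting into the settling equation gives settling = 8*gain - 38.
Solve 8*gain - 38 = -46: gain = (-46 + 38) / 8 = -1.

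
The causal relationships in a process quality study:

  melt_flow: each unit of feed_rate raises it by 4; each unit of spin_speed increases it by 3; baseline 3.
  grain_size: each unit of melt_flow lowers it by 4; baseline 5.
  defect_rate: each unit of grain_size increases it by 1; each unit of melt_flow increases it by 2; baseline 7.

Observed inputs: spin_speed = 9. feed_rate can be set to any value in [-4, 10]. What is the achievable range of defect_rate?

-128 to -16

Substituting into the melt_flow equation gives melt_flow = 4*feed_rate + 30.
grain_size becomes -16*feed_rate - 115.
Substituting into the defect_rate equation gives defect_rate = -8*feed_rate - 48.
Linear in feed_rate, so extremes are at the endpoints: feed_rate = -4 gives defect_rate = -16; feed_rate = 10 gives defect_rate = -128.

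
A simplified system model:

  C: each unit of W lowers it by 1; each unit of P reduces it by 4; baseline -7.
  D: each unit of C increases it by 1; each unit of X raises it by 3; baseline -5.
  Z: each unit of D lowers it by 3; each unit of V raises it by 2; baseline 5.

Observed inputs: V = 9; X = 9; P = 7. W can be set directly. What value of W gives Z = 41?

Substituting into the C equation gives C = -W - 35.
Substituting into the D equation gives D = -W - 13.
This gives Z = 3*W + 62.
Solve 3*W + 62 = 41: W = (41 - 62) / 3 = -7.

W = -7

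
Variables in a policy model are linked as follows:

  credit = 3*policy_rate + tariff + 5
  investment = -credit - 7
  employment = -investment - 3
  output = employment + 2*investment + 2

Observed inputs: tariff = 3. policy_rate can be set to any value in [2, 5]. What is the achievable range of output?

-31 to -22

Substituting into the credit equation gives credit = 3*policy_rate + 8.
Substituting into the investment equation gives investment = -3*policy_rate - 15.
So employment = 3*policy_rate + 12.
output becomes -3*policy_rate - 16.
Linear in policy_rate, so extremes are at the endpoints: policy_rate = 2 gives output = -22; policy_rate = 5 gives output = -31.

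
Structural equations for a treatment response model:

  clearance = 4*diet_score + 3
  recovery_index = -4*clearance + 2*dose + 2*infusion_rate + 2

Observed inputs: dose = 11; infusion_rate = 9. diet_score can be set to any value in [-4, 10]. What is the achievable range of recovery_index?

Substituting into the recovery_index equation gives recovery_index = -16*diet_score + 30.
Linear in diet_score, so extremes are at the endpoints: diet_score = -4 gives recovery_index = 94; diet_score = 10 gives recovery_index = -130.

-130 to 94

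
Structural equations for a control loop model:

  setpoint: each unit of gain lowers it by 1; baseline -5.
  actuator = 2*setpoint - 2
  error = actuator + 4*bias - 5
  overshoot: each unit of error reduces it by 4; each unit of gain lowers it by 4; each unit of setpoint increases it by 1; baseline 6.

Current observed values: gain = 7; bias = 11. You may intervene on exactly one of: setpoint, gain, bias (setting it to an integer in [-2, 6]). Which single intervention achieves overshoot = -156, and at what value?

set setpoint = -2

Intervening on setpoint: with other inputs at their observed values, overshoot = -7*setpoint - 170. Solving for -156 gives setpoint = -2, within [-2, 6].
Intervening on gain: overshoot = 3*gain - 107. Reaching -156 requires gain = -49/3, not an integer.
Intervening on bias: overshoot = -16*bias + 90. Reaching -156 requires bias = 123/8, not an integer.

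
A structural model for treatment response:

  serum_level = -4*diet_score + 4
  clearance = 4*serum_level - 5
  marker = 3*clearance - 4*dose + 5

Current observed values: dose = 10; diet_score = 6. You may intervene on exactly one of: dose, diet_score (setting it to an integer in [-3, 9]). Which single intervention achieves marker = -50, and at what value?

Intervening on dose: marker = -4*dose - 250. Reaching -50 requires dose = -50, outside [-3, 9].
Intervening on diet_score: with other inputs at their observed values, marker = -48*diet_score - 2. Solving for -50 gives diet_score = 1, within [-3, 9].

set diet_score = 1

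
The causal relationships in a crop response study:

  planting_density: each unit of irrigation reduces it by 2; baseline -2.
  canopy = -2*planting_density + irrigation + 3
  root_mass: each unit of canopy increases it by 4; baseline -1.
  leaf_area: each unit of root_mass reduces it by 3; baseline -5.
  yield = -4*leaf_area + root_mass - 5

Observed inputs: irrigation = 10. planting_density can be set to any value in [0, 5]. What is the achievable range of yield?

158 to 678

Intervening on planting_density fixes its value directly, overriding its dependence on irrigation.
Substituting into the canopy equation gives canopy = -2*planting_density + 13.
This gives root_mass = -8*planting_density + 51.
Substituting into the leaf_area equation gives leaf_area = 24*planting_density - 158.
yield becomes -104*planting_density + 678.
Linear in planting_density, so extremes are at the endpoints: planting_density = 0 gives yield = 678; planting_density = 5 gives yield = 158.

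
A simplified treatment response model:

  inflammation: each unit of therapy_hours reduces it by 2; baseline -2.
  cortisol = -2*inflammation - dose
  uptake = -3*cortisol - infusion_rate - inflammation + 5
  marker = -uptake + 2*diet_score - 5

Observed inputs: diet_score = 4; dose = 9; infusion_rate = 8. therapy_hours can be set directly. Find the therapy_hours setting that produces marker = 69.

therapy_hours = 8

Substituting into the cortisol equation gives cortisol = 4*therapy_hours - 5.
This gives uptake = -10*therapy_hours + 14.
Substituting into the marker equation gives marker = 10*therapy_hours - 11.
Solve 10*therapy_hours - 11 = 69: therapy_hours = (69 + 11) / 10 = 8.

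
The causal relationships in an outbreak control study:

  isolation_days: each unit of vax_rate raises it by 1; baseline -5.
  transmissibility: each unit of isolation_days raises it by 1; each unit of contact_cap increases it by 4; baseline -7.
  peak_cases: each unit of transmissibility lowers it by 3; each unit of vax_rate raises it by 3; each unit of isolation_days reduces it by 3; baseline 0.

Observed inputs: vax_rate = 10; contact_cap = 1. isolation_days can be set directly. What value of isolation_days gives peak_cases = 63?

isolation_days = -4

Intervening on isolation_days fixes its value directly, overriding its dependence on vax_rate.
Substituting into the transmissibility equation gives transmissibility = isolation_days - 3.
Substituting into the peak_cases equation gives peak_cases = -6*isolation_days + 39.
Solve -6*isolation_days + 39 = 63: isolation_days = (63 - 39) / -6 = -4.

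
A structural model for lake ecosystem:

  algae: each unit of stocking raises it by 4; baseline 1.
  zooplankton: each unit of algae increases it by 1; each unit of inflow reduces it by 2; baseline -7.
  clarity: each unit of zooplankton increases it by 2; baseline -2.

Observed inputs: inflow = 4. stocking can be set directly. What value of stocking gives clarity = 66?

Substituting into the zooplankton equation gives zooplankton = 4*stocking - 14.
This gives clarity = 8*stocking - 30.
Solve 8*stocking - 30 = 66: stocking = (66 + 30) / 8 = 12.

stocking = 12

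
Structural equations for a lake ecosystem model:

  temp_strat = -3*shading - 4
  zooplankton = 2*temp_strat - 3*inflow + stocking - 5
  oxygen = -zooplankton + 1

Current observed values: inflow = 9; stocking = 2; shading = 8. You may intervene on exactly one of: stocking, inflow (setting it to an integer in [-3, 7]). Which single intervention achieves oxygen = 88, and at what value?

Intervening on stocking: with other inputs at their observed values, oxygen = -stocking + 89. Solving for 88 gives stocking = 1, within [-3, 7].
Intervening on inflow: oxygen = 3*inflow + 60. Reaching 88 requires inflow = 28/3, not an integer.

set stocking = 1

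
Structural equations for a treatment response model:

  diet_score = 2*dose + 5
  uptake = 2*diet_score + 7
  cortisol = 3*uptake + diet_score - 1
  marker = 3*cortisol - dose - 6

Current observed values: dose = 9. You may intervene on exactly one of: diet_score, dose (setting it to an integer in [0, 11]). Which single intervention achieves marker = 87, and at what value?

set diet_score = 2

Intervening on diet_score: with other inputs at their observed values, marker = 21*diet_score + 45. Solving for 87 gives diet_score = 2, within [0, 11].
Intervening on dose: marker = 41*dose + 159. Reaching 87 requires dose = -72/41, not an integer.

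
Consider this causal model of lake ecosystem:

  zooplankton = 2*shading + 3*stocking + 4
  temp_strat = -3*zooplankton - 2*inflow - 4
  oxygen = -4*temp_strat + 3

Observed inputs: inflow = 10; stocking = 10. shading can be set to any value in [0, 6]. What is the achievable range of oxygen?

507 to 651

Substituting into the zooplankton equation gives zooplankton = 2*shading + 34.
Substituting into the temp_strat equation gives temp_strat = -6*shading - 126.
This gives oxygen = 24*shading + 507.
Linear in shading, so extremes are at the endpoints: shading = 0 gives oxygen = 507; shading = 6 gives oxygen = 651.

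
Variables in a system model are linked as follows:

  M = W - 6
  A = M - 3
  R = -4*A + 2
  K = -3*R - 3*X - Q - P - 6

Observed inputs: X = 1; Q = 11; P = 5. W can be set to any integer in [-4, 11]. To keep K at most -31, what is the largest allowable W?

W = 9

Substituting into the A equation gives A = W - 9.
This gives R = -4*W + 38.
K becomes 12*W - 139.
Require 12*W - 139 ≤ -31, so W ≤ 9.
The largest integer in [-4, 11] satisfying this is 9.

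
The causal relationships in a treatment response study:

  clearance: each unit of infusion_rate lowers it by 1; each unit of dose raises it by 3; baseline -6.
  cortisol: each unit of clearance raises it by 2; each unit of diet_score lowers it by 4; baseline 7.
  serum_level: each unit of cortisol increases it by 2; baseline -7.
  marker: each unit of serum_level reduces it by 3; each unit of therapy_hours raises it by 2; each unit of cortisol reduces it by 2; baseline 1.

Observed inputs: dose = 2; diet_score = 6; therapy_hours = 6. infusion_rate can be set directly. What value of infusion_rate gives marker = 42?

Substituting into the clearance equation gives clearance = -infusion_rate.
cortisol becomes -2*infusion_rate - 17.
Substituting into the serum_level equation gives serum_level = -4*infusion_rate - 41.
Substituting into the marker equation gives marker = 16*infusion_rate + 170.
Solve 16*infusion_rate + 170 = 42: infusion_rate = (42 - 170) / 16 = -8.

infusion_rate = -8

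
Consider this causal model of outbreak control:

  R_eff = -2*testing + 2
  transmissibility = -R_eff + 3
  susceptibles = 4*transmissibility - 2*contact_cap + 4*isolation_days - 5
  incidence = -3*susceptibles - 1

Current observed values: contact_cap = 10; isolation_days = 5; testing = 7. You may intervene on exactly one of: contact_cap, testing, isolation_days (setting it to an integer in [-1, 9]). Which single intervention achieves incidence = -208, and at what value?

set contact_cap = 3

Intervening on contact_cap: with other inputs at their observed values, incidence = 6*contact_cap - 226. Solving for -208 gives contact_cap = 3, within [-1, 9].
Intervening on testing: incidence = -24*testing + 2. Reaching -208 requires testing = 35/4, not an integer.
Intervening on isolation_days: incidence = -12*isolation_days - 106. Reaching -208 requires isolation_days = 17/2, not an integer.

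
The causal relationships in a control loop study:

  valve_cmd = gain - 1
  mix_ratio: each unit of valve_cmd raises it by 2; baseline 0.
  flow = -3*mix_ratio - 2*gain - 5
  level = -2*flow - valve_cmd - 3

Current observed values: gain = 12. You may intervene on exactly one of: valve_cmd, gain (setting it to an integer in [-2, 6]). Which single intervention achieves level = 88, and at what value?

Intervening on valve_cmd: with other inputs at their observed values, level = 11*valve_cmd + 55. Solving for 88 gives valve_cmd = 3, within [-2, 6].
Intervening on gain: level = 15*gain - 4. Reaching 88 requires gain = 92/15, not an integer.

set valve_cmd = 3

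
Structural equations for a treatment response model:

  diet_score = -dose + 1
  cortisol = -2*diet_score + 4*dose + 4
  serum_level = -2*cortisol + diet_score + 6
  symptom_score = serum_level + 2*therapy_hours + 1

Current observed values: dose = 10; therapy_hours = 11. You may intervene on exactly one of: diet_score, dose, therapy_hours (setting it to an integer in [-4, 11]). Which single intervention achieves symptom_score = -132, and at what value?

Intervening on diet_score: symptom_score = 5*diet_score - 59. Reaching -132 requires diet_score = -73/5, not an integer.
Intervening on dose: symptom_score = -13*dose + 26. Reaching -132 requires dose = 158/13, not an integer.
Intervening on therapy_hours: with other inputs at their observed values, symptom_score = 2*therapy_hours - 126. Solving for -132 gives therapy_hours = -3, within [-4, 11].

set therapy_hours = -3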